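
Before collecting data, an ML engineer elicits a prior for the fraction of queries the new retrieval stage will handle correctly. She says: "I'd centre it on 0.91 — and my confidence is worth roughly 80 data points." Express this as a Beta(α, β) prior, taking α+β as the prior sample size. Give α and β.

Under the effective-sample-size interpretation, Beta(α, β) has prior mean α/(α+β) and prior sample size α+β.
So α+β = 80 and α/(α+β) = 0.91, giving α = 0.91·80 = 72.8 and β = 80 − 72.8 = 7.2.

α = 72.8, β = 7.2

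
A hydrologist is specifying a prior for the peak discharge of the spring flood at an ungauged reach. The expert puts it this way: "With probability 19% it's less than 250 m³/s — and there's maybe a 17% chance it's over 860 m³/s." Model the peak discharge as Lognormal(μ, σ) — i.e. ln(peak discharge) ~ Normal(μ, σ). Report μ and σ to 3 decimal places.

If T ~ Lognormal(μ,σ) then ln T ~ Normal(μ,σ), so the p-quantile of ln T is μ + z_p·σ.
ln(250) = 5.521 and ln(860) = 6.757; z_{0.19} = -0.8779, z_{0.83} = 0.9542.
σ = (6.757 − 5.521)/(0.9542 − (-0.8779)) = 0.674.
μ = 5.521 − (-0.8779)·0.674 = 6.113.

μ ≈ 6.113, σ ≈ 0.674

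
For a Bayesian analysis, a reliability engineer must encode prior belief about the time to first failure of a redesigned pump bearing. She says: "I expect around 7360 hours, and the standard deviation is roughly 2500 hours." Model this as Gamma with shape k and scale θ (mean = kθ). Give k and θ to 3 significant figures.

For Gamma(k, scale θ): mean = kθ, variance = kθ², so CV = 1/√k.
CV = SD/mean = 2500/7360 = 0.3397, hence k = 1/CV² = 8.67.
Then θ = mean/k = 7360/8.67 = 849.

k ≈ 8.67, θ ≈ 849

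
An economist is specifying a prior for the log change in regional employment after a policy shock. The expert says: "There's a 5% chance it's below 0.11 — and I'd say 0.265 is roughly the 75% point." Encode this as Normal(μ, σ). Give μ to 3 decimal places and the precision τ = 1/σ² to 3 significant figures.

For Normal(μ,σ), the p-quantile is μ + z_p·σ. Here z_{0.05} = -1.645, z_{0.75} = 0.6745.
So 0.11 = μ − 1.645σ and 0.265 = μ + 0.6745σ.
Subtracting: σ = (0.265 − 0.11)/(0.6745 − (-1.645)) = 0.067.
Then μ = 0.11 − (-1.645)·0.067 = 0.220.
Precision τ = 1/σ² = 1/0.06683² = 224.

μ = 0.220, τ = 224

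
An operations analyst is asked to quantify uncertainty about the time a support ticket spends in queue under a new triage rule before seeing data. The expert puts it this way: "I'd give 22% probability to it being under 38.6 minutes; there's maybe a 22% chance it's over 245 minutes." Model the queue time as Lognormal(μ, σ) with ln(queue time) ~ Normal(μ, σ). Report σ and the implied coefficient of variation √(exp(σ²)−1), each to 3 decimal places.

σ ≈ 1.197, CV ≈ 1.785

If T ~ Lognormal(μ,σ) then ln T ~ Normal(μ,σ), so the p-quantile of ln T is μ + z_p·σ.
ln(38.6) = 3.653 and ln(245) = 5.501; z_{0.22} = -0.7722, z_{0.78} = 0.7722.
σ = (5.501 − 3.653)/(0.7722 − (-0.7722)) = 1.197.
μ = 3.653 − (-0.7722)·1.197 = 4.577.
CV = √(exp(σ²)−1) = √(exp(1.4318)−1) = 1.785.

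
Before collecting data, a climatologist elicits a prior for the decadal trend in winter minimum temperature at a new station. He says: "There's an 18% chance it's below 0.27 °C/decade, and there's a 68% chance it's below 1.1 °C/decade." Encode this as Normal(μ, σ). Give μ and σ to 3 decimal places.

The p-quantile of Normal(μ,σ) is μ + z_p·σ, with z_{0.18} = -0.9154 and z_{0.68} = 0.4677.
Eliminate σ: μ = (z₂·x₁ − z₁·x₂)/(z₂ − z₁) = (0.4677·0.27 − (-0.9154)·1.1)/1.383 = 0.819.
Then σ = (x₂ − x₁)/(z₂ − z₁) = (1.1 − 0.27)/1.383 = 0.600.

μ = 0.819, σ = 0.600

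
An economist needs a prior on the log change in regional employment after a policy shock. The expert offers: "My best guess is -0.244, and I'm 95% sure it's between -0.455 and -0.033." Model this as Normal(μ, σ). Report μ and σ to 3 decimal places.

μ = -0.244, σ = 0.108

A symmetric 95% interval runs μ ± z·σ with z = 1.96.
Half-width = 0.211, so σ = 0.211/1.96 = 0.108.
μ is the stated best guess, -0.244.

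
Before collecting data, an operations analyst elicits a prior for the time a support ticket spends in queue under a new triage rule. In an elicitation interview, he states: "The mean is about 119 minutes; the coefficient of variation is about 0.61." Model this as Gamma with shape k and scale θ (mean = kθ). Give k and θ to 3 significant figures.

For Gamma(k, scale θ): mean = kθ, variance = kθ², so CV = 1/√k.
CV = 0.61, hence k = 1/CV² = 2.69.
Then θ = mean/k = 119/2.69 = 44.3.

k ≈ 2.69, θ ≈ 44.3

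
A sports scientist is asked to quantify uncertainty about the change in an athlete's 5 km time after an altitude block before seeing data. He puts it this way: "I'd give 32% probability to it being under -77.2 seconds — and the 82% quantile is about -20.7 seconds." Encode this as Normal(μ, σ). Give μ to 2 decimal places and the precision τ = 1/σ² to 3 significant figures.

The p-quantile of Normal(μ,σ) is μ + z_p·σ, with z_{0.32} = -0.4677 and z_{0.82} = 0.9154.
Eliminate σ: μ = (z₂·x₁ − z₁·x₂)/(z₂ − z₁) = (0.9154·-77.2 − (-0.4677)·-20.7)/1.383 = -58.09.
Then σ = (x₂ − x₁)/(z₂ − z₁) = (-20.7 − -77.2)/1.383 = 40.85.
Precision τ = 1/σ² = 1/40.85² = 0.000599.

μ = -58.09, τ = 0.000599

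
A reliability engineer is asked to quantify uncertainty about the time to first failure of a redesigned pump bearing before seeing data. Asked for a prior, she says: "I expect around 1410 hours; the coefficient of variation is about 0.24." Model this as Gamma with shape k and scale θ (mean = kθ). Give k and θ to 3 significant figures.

For Gamma(k, scale θ): mean = kθ, variance = kθ², so CV = 1/√k.
CV = 0.24, hence k = 1/CV² = 17.4.
Then θ = mean/k = 1410/17.4 = 81.2.

k ≈ 17.4, θ ≈ 81.2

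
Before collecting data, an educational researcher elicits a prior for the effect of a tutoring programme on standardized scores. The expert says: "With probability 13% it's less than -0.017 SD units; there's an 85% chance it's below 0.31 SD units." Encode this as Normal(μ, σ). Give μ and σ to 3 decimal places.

For Normal(μ,σ), the p-quantile is μ + z_p·σ. Here z_{0.13} = -1.126, z_{0.85} = 1.036.
So -0.017 = μ − 1.126σ and 0.31 = μ + 1.036σ.
Subtracting: σ = (0.31 − -0.017)/(1.036 − (-1.126)) = 0.151.
Then μ = -0.017 − (-1.126)·0.151 = 0.153.

μ = 0.153, σ = 0.151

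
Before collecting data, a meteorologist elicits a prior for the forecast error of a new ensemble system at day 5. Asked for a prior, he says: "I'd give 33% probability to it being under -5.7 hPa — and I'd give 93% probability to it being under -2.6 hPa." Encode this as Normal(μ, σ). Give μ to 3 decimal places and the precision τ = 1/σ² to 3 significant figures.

The p-quantile of Normal(μ,σ) is μ + z_p·σ, with z_{0.33} = -0.4399 and z_{0.93} = 1.476.
Eliminate σ: μ = (z₂·x₁ − z₁·x₂)/(z₂ − z₁) = (1.476·-5.7 − (-0.4399)·-2.6)/1.916 = -4.988.
Then σ = (x₂ − x₁)/(z₂ − z₁) = (-2.6 − -5.7)/1.916 = 1.618.
Precision τ = 1/σ² = 1/1.618² = 0.382.

μ = -4.988, τ = 0.382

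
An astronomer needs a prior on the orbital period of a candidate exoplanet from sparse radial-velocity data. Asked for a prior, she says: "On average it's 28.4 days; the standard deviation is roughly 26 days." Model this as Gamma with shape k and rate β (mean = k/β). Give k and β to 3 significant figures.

For Gamma(k, rate β): mean = k/β, variance = k/β², so CV = 1/√k.
CV = SD/mean = 26/28.4 = 0.9155, hence k = 1/CV² = 1.19.
Then β = k/mean = 1.19/28.4 = 0.042.

k ≈ 1.19, β ≈ 0.042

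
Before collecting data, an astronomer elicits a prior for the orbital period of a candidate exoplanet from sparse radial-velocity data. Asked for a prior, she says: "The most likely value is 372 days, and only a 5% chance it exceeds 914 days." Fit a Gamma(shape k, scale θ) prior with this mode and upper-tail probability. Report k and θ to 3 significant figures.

Gamma(k,θ) with k>1 has mode (k−1)θ, so θ = 372/(k−1).
Need P(X < 914) = 0.95 with θ tied to k this way. Start at k = 2, θ = 372: P(X<914) ≈ 0.704.
Too low — raise k to concentrate. Iterating converges to k ≈ 4.37.
Then θ = 372/(4.37−1) ≈ 110.

k ≈ 4.37, θ ≈ 110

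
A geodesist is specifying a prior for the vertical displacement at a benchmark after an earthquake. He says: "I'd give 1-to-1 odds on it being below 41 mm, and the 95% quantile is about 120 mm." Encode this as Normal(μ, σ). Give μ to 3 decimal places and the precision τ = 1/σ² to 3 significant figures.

μ = 41.000, τ = 0.000434

For Normal(μ,σ), the p-quantile is μ + z_p·σ. Here z_{0.5} = 0, z_{0.95} = 1.645.
So 41 = μ + 0σ and 120 = μ + 1.645σ.
Subtracting: σ = (120 − 41)/(1.645 − (0)) = 48.029.
Then μ = 41 − (0)·48.029 = 41.000.
Precision τ = 1/σ² = 1/48.03² = 0.000434.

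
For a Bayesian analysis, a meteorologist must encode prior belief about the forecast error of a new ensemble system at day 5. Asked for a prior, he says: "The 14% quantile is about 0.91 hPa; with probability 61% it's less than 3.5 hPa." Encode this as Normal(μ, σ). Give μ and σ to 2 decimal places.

For Normal(μ,σ), the p-quantile is μ + z_p·σ. Here z_{0.14} = -1.08, z_{0.61} = 0.2793.
So 0.91 = μ − 1.08σ and 3.5 = μ + 0.2793σ.
Subtracting: σ = (3.5 − 0.91)/(0.2793 − (-1.08)) = 1.90.
Then μ = 0.91 − (-1.08)·1.90 = 2.97.

μ = 2.97, σ = 1.90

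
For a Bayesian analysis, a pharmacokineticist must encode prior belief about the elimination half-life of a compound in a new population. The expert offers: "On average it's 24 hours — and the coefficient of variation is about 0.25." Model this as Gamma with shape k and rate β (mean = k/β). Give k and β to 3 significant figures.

k ≈ 16, β ≈ 0.667

For Gamma(k, rate β): mean = k/β, variance = k/β², so CV = 1/√k.
CV = 0.25, hence k = 1/CV² = 16.
Then β = k/mean = 16/24 = 0.667.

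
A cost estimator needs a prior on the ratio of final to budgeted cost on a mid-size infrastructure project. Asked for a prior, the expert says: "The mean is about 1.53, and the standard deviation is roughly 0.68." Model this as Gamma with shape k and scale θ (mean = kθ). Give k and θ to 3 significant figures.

For Gamma(k, scale θ): mean = kθ, variance = kθ², so CV = 1/√k.
CV = SD/mean = 0.68/1.53 = 0.4444, hence k = 1/CV² = 5.06.
Then θ = mean/k = 1.53/5.06 = 0.302.

k ≈ 5.06, θ ≈ 0.302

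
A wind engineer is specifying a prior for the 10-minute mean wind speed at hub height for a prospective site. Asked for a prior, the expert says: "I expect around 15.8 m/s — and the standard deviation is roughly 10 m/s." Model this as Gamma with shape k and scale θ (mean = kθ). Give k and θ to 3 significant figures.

k ≈ 2.5, θ ≈ 6.33

For Gamma(k, scale θ): mean = kθ, variance = kθ², so CV = 1/√k.
CV = SD/mean = 10/15.8 = 0.6329, hence k = 1/CV² = 2.5.
Then θ = mean/k = 15.8/2.5 = 6.33.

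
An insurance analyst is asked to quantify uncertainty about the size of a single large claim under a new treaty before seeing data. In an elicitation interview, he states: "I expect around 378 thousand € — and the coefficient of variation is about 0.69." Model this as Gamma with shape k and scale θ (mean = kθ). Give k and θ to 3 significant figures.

k ≈ 2.1, θ ≈ 180

For Gamma(k, scale θ): mean = kθ, variance = kθ², so CV = 1/√k.
CV = 0.69, hence k = 1/CV² = 2.1.
Then θ = mean/k = 378/2.1 = 180.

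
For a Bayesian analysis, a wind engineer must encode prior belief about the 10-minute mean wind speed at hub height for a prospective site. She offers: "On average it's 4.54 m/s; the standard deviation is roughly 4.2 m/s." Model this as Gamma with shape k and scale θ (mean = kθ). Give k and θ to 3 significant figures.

k ≈ 1.17, θ ≈ 3.89

For Gamma(k, scale θ): mean = kθ, variance = kθ², so CV = 1/√k.
CV = SD/mean = 4.2/4.54 = 0.9251, hence k = 1/CV² = 1.17.
Then θ = mean/k = 4.54/1.17 = 3.89.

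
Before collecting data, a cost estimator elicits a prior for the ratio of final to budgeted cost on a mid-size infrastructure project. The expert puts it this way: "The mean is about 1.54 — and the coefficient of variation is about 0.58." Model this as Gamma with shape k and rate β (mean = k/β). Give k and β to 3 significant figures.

k ≈ 2.97, β ≈ 1.93

For Gamma(k, rate β): mean = k/β, variance = k/β², so CV = 1/√k.
CV = 0.58, hence k = 1/CV² = 2.97.
Then β = k/mean = 2.97/1.54 = 1.93.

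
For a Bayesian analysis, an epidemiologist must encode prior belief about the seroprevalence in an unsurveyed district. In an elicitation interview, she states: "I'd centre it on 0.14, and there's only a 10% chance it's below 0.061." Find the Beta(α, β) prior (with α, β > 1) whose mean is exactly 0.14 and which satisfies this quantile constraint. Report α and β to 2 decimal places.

With mean 0.14 fixed, write α = 0.14s, β = 0.86s where s = α+β.
Need P(θ < 0.061) = 0.1 under Beta(0.14s, 0.86s). Normal approximation: (q−m)/√(m(1−m)/s) ≈ z_{0.1} = -1.28, so s ≈ 0.14·0.86·(-1.28)²/(0.061−0.14)² = 31.7.
At s = 31.7: P(θ<0.061) ≈ 0.071. Adjusting to match 0.1 gives s ≈ 25.43.
So α = 0.14·25.43 ≈ 3.56, β = 0.86·25.43 ≈ 21.87.

α ≈ 3.56, β ≈ 21.87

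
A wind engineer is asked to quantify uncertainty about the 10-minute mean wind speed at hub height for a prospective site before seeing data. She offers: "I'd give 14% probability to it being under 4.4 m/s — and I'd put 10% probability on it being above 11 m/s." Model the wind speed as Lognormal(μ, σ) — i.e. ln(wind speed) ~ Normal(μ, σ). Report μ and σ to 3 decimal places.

μ ≈ 1.901, σ ≈ 0.388

If T ~ Lognormal(μ,σ) then ln T ~ Normal(μ,σ), so the p-quantile of ln T is μ + z_p·σ.
ln(4.4) = 1.482 and ln(11) = 2.398; z_{0.14} = -1.08, z_{0.9} = 1.282.
σ = (2.398 − 1.482)/(1.282 − (-1.08)) = 0.388.
μ = 1.482 − (-1.08)·0.388 = 1.901.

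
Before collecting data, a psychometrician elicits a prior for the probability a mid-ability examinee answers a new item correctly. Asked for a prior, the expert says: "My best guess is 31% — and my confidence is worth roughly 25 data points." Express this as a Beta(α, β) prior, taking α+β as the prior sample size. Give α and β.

α = 7.75, β = 17.25

Under the effective-sample-size interpretation, Beta(α, β) has prior mean α/(α+β) and prior sample size α+β.
So α+β = 25 and α/(α+β) = 0.31, giving α = 0.31·25 = 7.75 and β = 25 − 7.75 = 17.25.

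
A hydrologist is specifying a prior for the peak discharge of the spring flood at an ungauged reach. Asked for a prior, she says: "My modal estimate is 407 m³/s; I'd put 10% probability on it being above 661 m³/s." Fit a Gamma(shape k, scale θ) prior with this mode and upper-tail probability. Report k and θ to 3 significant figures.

Gamma(k,θ) with k>1 has mode (k−1)θ, so θ = 407/(k−1).
Need P(X < 661) = 0.9 with θ tied to k this way. Start at k = 2, θ = 407: P(X<661) ≈ 0.483.
Too low — raise k to concentrate. Iterating converges to k ≈ 9.01.
Then θ = 407/(9.01−1) ≈ 50.8.

k ≈ 9.01, θ ≈ 50.8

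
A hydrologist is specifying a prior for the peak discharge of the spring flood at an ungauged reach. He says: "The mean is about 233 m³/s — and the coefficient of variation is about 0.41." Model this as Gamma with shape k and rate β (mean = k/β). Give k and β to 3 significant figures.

k ≈ 5.95, β ≈ 0.0255

For Gamma(k, rate β): mean = k/β, variance = k/β², so CV = 1/√k.
CV = 0.41, hence k = 1/CV² = 5.95.
Then β = k/mean = 5.95/233 = 0.0255.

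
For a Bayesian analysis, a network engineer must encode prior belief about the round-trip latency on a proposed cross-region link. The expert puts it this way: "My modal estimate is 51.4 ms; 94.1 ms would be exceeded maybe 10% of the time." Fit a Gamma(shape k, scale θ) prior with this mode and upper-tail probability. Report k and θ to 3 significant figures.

Gamma(k,θ) with k>1 has mode (k−1)θ, so θ = 51.4/(k−1).
Need P(X < 94.1) = 0.9 with θ tied to k this way. Start at k = 2, θ = 51.4: P(X<94.1) ≈ 0.546.
Too low — raise k to concentrate. Iterating converges to k ≈ 6.21.
Then θ = 51.4/(6.21−1) ≈ 9.86.

k ≈ 6.21, θ ≈ 9.86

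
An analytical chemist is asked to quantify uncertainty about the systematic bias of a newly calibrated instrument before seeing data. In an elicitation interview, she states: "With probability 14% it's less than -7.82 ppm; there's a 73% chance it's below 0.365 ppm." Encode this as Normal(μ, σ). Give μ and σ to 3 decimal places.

μ = -2.597, σ = 4.834

The p-quantile of Normal(μ,σ) is μ + z_p·σ, with z_{0.14} = -1.08 and z_{0.73} = 0.6128.
Eliminate σ: μ = (z₂·x₁ − z₁·x₂)/(z₂ − z₁) = (0.6128·-7.82 − (-1.08)·0.365)/1.693 = -2.597.
Then σ = (x₂ − x₁)/(z₂ − z₁) = (0.365 − -7.82)/1.693 = 4.834.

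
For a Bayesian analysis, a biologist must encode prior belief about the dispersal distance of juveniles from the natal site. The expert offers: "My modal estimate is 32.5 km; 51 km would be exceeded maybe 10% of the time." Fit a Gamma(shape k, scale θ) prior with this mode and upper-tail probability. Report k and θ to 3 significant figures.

Gamma(k,θ) with k>1 has mode (k−1)θ, so θ = 32.5/(k−1).
Need P(X < 51) = 0.9 with θ tied to k this way. Start at k = 2, θ = 32.5: P(X<51) ≈ 0.465.
Too low — raise k to concentrate. Iterating converges to k ≈ 10.2.
Then θ = 32.5/(10.2−1) ≈ 3.52.

k ≈ 10.2, θ ≈ 3.52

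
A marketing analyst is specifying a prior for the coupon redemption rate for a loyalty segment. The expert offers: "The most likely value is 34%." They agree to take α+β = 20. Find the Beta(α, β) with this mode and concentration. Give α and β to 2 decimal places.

α = 7.12, β = 12.88

For α,β > 1 the Beta mode is (α−1)/(α+β−2). With α+β = 20, the mode is (α−1)/18.
Set (α−1)/18 = 0.34 → α = 1 + 0.34·18 = 7.12.
β = 20 − α = 12.88.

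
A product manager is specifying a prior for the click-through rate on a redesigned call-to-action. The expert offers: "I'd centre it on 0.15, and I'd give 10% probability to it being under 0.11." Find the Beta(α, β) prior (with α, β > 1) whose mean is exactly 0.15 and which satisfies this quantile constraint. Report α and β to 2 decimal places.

With mean 0.15 fixed, write α = 0.15s, β = 0.85s where s = α+β.
Need P(θ < 0.11) = 0.1 under Beta(0.15s, 0.85s). Normal approximation: (q−m)/√(m(1−m)/s) ≈ z_{0.1} = -1.28, so s ≈ 0.15·0.85·(-1.28)²/(0.11−0.15)² = 130.9.
At s = 130.9: P(θ<0.11) ≈ 0.091. Adjusting to match 0.1 gives s ≈ 121.60.
So α = 0.15·121.60 ≈ 18.24, β = 0.85·121.60 ≈ 103.36.

α ≈ 18.24, β ≈ 103.36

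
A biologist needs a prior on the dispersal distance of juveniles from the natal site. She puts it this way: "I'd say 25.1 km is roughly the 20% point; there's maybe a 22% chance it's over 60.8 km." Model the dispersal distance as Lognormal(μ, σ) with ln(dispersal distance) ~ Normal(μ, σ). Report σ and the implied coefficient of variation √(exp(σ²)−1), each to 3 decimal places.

σ ≈ 0.548, CV ≈ 0.592

If T ~ Lognormal(μ,σ) then ln T ~ Normal(μ,σ), so the p-quantile of ln T is μ + z_p·σ.
ln(25.1) = 3.223 and ln(60.8) = 4.108; z_{0.2} = -0.8416, z_{0.78} = 0.7722.
σ = (4.108 − 3.223)/(0.7722 − (-0.8416)) = 0.548.
μ = 3.223 − (-0.8416)·0.548 = 3.684.
CV = √(exp(σ²)−1) = √(exp(0.3005)−1) = 0.592.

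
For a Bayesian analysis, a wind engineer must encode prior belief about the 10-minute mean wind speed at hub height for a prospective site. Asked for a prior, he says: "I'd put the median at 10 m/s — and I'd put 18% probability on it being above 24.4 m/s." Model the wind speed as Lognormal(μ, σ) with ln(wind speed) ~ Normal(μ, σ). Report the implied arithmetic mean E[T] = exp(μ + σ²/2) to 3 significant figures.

E[T] ≈ 16.1 m/s

If T ~ Lognormal(μ,σ) then ln T ~ Normal(μ,σ), so the p-quantile of ln T is μ + z_p·σ.
ln(10) = 2.303 and ln(24.4) = 3.195; z_{0.5} = 0, z_{0.82} = 0.9154.
σ = (3.195 − 2.303)/(0.9154 − (0)) = 0.974.
μ = 2.303 − (0)·0.974 = 2.303.
E[T] = exp(μ + σ²/2) = exp(2.303 + 0.4748) = 16.1 m/s.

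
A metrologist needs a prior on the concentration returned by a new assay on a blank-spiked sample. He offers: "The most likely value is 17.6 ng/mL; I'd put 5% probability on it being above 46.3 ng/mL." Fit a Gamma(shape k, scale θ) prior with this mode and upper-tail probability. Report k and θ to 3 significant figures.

k ≈ 3.88, θ ≈ 6.1

Gamma(k,θ) with k>1 has mode (k−1)θ, so θ = 17.6/(k−1).
Need P(X < 46.3) = 0.95 with θ tied to k this way. Start at k = 2, θ = 17.6: P(X<46.3) ≈ 0.738.
Too low — raise k to concentrate. Iterating converges to k ≈ 3.88.
Then θ = 17.6/(3.88−1) ≈ 6.1.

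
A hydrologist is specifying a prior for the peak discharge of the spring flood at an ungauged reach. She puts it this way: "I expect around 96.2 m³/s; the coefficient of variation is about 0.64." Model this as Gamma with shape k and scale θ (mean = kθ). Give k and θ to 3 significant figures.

For Gamma(k, scale θ): mean = kθ, variance = kθ², so CV = 1/√k.
CV = 0.64, hence k = 1/CV² = 2.44.
Then θ = mean/k = 96.2/2.44 = 39.4.

k ≈ 2.44, θ ≈ 39.4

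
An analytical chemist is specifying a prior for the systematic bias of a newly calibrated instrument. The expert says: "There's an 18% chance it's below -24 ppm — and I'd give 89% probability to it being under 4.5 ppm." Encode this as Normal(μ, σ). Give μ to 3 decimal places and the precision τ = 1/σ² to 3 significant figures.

μ = -11.820, τ = 0.00565

For Normal(μ,σ), the p-quantile is μ + z_p·σ. Here z_{0.18} = -0.9154, z_{0.89} = 1.227.
So -24 = μ − 0.9154σ and 4.5 = μ + 1.227σ.
Subtracting: σ = (4.5 − -24)/(1.227 − (-0.9154)) = 13.306.
Then μ = -24 − (-0.9154)·13.306 = -11.820.
Precision τ = 1/σ² = 1/13.31² = 0.00565.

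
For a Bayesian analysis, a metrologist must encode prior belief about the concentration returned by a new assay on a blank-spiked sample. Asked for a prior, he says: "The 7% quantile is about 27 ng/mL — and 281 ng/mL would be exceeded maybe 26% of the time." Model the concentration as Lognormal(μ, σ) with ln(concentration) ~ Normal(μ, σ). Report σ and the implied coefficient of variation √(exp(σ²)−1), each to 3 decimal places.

σ ≈ 1.105, CV ≈ 1.547

If T ~ Lognormal(μ,σ) then ln T ~ Normal(μ,σ), so the p-quantile of ln T is μ + z_p·σ.
ln(27) = 3.296 and ln(281) = 5.638; z_{0.07} = -1.476, z_{0.74} = 0.6433.
σ = (5.638 − 3.296)/(0.6433 − (-1.476)) = 1.105.
μ = 3.296 − (-1.476)·1.105 = 4.927.
CV = √(exp(σ²)−1) = √(exp(1.2219)−1) = 1.547.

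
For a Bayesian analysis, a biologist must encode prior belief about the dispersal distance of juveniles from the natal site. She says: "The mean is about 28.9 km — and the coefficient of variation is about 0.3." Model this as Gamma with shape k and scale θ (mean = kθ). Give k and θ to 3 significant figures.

k ≈ 11.1, θ ≈ 2.6

For Gamma(k, scale θ): mean = kθ, variance = kθ², so CV = 1/√k.
CV = 0.3, hence k = 1/CV² = 11.1.
Then θ = mean/k = 28.9/11.1 = 2.6.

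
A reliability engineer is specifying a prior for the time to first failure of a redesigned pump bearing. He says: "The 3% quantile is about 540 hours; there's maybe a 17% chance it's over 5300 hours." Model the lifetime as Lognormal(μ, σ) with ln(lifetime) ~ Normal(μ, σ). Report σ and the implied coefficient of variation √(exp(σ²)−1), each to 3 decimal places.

σ ≈ 0.806, CV ≈ 0.956

If T ~ Lognormal(μ,σ) then ln T ~ Normal(μ,σ), so the p-quantile of ln T is μ + z_p·σ.
ln(540) = 6.292 and ln(5300) = 8.575; z_{0.03} = -1.881, z_{0.83} = 0.9542.
σ = (8.575 − 6.292)/(0.9542 − (-1.881)) = 0.806.
μ = 6.292 − (-1.881)·0.806 = 7.807.
CV = √(exp(σ²)−1) = √(exp(0.6490)−1) = 0.956.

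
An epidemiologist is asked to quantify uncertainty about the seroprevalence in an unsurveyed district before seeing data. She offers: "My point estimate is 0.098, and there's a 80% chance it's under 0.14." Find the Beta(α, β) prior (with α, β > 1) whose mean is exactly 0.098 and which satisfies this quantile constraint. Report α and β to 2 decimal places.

α ≈ 2.84, β ≈ 26.12

With mean 0.098 fixed, write α = 0.098s, β = 0.902s where s = α+β.
Need P(θ < 0.14) = 0.8 under Beta(0.098s, 0.902s). Normal approximation: (q−m)/√(m(1−m)/s) ≈ z_{0.8} = 0.842, so s ≈ 0.098·0.902·(0.842)²/(0.14−0.098)² = 35.5.
At s = 35.5: P(θ<0.14) ≈ 0.816. Adjusting to match 0.8 gives s ≈ 28.96.
So α = 0.098·28.96 ≈ 2.84, β = 0.902·28.96 ≈ 26.12.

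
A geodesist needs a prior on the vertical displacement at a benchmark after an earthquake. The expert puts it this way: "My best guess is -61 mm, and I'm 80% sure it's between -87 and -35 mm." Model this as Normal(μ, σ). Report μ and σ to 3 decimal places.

A symmetric 80% interval runs μ ± z·σ with z = 1.282.
Half-width = 26, so σ = 26/1.282 = 20.288.
μ is the stated best guess, -61.000.

μ = -61.000, σ = 20.288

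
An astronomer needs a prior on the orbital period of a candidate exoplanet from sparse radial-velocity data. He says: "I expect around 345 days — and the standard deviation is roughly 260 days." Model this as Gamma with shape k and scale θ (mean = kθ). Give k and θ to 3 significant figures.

For Gamma(k, scale θ): mean = kθ, variance = kθ², so CV = 1/√k.
CV = SD/mean = 260/345 = 0.7536, hence k = 1/CV² = 1.76.
Then θ = mean/k = 345/1.76 = 196.

k ≈ 1.76, θ ≈ 196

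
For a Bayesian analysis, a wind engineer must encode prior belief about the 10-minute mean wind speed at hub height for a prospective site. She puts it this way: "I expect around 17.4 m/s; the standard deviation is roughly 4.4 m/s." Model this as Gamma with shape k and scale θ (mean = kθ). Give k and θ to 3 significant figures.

k ≈ 15.6, θ ≈ 1.11

For Gamma(k, scale θ): mean = kθ, variance = kθ², so CV = 1/√k.
CV = SD/mean = 4.4/17.4 = 0.2529, hence k = 1/CV² = 15.6.
Then θ = mean/k = 17.4/15.6 = 1.11.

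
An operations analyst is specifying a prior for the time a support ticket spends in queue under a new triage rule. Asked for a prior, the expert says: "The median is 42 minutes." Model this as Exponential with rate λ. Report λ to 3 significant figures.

Exponential median = ln 2 / λ, so λ = ln 2 / 42.0 = 0.0165.

λ ≈ 0.0165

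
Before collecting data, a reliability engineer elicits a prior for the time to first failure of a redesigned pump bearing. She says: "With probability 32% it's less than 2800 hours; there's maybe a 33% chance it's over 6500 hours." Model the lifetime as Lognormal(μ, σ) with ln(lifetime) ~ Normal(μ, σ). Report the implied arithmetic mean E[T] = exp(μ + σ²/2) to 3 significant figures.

E[T] ≈ 6650 hours

If T ~ Lognormal(μ,σ) then ln T ~ Normal(μ,σ), so the p-quantile of ln T is μ + z_p·σ.
ln(2800) = 7.937 and ln(6500) = 8.78; z_{0.32} = -0.4677, z_{0.67} = 0.4399.
σ = (8.78 − 7.937)/(0.4399 − (-0.4677)) = 0.928.
μ = 7.937 − (-0.4677)·0.928 = 8.371.
E[T] = exp(μ + σ²/2) = exp(8.371 + 0.4305) = 6650 hours.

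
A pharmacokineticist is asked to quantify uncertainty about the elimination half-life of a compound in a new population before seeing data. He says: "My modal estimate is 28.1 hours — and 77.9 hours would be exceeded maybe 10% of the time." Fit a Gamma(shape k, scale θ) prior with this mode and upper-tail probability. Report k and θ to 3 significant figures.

k ≈ 2.84, θ ≈ 15.3

Gamma(k,θ) with k>1 has mode (k−1)θ, so θ = 28.1/(k−1).
Need P(X < 77.9) = 0.9 with θ tied to k this way. Start at k = 2, θ = 28.1: P(X<77.9) ≈ 0.764.
Too low — raise k to concentrate. Iterating converges to k ≈ 2.84.
Then θ = 28.1/(2.84−1) ≈ 15.3.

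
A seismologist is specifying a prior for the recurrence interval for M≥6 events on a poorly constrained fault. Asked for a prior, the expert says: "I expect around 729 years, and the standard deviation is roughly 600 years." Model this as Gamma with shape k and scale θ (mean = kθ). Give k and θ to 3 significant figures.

For Gamma(k, scale θ): mean = kθ, variance = kθ², so CV = 1/√k.
CV = SD/mean = 600/729 = 0.823, hence k = 1/CV² = 1.48.
Then θ = mean/k = 729/1.48 = 494.

k ≈ 1.48, θ ≈ 494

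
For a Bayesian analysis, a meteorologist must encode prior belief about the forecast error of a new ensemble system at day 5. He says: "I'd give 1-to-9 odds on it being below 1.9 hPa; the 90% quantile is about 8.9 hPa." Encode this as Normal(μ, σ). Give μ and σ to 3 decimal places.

The p-quantile of Normal(μ,σ) is μ + z_p·σ, with z_{0.1} = -1.282 and z_{0.9} = 1.282.
Eliminate σ: μ = (z₂·x₁ − z₁·x₂)/(z₂ − z₁) = (1.282·1.9 − (-1.282)·8.9)/2.563 = 5.400.
Then σ = (x₂ − x₁)/(z₂ − z₁) = (8.9 − 1.9)/2.563 = 2.731.

μ = 5.400, σ = 2.731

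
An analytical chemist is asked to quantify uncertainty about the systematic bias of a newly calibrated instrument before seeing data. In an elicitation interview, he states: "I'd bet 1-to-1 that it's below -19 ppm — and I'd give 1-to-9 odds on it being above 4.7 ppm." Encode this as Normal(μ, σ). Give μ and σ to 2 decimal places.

μ = -19.00, σ = 18.49

For Normal(μ,σ), the p-quantile is μ + z_p·σ. Here z_{0.5} = 0, z_{0.9} = 1.282.
So -19 = μ + 0σ and 4.7 = μ + 1.282σ.
Subtracting: σ = (4.7 − -19)/(1.282 − (0)) = 18.49.
Then μ = -19 − (0)·18.49 = -19.00.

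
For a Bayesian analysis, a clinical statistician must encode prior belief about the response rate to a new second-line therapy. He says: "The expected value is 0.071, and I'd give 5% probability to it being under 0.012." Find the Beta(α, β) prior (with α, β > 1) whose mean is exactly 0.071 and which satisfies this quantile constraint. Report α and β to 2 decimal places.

With mean 0.071 fixed, write α = 0.071s, β = 0.929s where s = α+β.
Need P(θ < 0.012) = 0.05 under Beta(0.071s, 0.929s). Normal approximation: (q−m)/√(m(1−m)/s) ≈ z_{0.05} = -1.64, so s ≈ 0.071·0.929·(-1.64)²/(0.012−0.071)² = 51.3.
At s = 51.3: P(θ<0.012) ≈ 0.007. Adjusting to match 0.05 gives s ≈ 26.08.
So α = 0.071·26.08 ≈ 1.85, β = 0.929·26.08 ≈ 24.23.

α ≈ 1.85, β ≈ 24.23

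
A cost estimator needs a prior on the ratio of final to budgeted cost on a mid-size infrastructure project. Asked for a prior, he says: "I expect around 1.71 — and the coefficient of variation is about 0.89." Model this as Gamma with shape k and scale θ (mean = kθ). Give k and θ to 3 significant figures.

k ≈ 1.26, θ ≈ 1.35

For Gamma(k, scale θ): mean = kθ, variance = kθ², so CV = 1/√k.
CV = 0.89, hence k = 1/CV² = 1.26.
Then θ = mean/k = 1.71/1.26 = 1.35.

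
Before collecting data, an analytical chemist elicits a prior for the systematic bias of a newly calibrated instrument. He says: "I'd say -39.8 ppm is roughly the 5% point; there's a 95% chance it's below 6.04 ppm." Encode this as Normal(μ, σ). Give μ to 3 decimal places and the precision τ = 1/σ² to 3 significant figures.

The p-quantile of Normal(μ,σ) is μ + z_p·σ, with z_{0.05} = -1.645 and z_{0.95} = 1.645.
Eliminate σ: μ = (z₂·x₁ − z₁·x₂)/(z₂ − z₁) = (1.645·-39.8 − (-1.645)·6.04)/3.29 = -16.880.
Then σ = (x₂ − x₁)/(z₂ − z₁) = (6.04 − -39.8)/3.29 = 13.934.
Precision τ = 1/σ² = 1/13.93² = 0.00515.

μ = -16.880, τ = 0.00515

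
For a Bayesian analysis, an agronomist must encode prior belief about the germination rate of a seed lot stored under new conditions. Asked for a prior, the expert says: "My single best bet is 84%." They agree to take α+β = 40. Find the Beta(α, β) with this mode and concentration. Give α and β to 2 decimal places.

α = 32.92, β = 7.08

For α,β > 1 the Beta mode is (α−1)/(α+β−2). With α+β = 40, the mode is (α−1)/38.
Set (α−1)/38 = 0.84 → α = 1 + 0.84·38 = 32.92.
β = 40 − α = 7.08.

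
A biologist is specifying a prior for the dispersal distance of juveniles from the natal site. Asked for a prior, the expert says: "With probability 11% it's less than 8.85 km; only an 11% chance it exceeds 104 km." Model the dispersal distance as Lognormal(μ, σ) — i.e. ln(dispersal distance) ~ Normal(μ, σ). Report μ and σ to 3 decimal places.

μ ≈ 3.412, σ ≈ 1.004

If T ~ Lognormal(μ,σ) then ln T ~ Normal(μ,σ), so the p-quantile of ln T is μ + z_p·σ.
ln(8.85) = 2.18 and ln(104) = 4.644; z_{0.11} = -1.227, z_{0.89} = 1.227.
σ = (4.644 − 2.18)/(1.227 − (-1.227)) = 1.004.
μ = 2.18 − (-1.227)·1.004 = 3.412.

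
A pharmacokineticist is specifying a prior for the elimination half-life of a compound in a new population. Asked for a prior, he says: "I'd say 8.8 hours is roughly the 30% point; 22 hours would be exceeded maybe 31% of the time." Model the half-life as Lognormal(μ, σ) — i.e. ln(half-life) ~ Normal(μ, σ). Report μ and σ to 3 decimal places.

μ ≈ 2.646, σ ≈ 0.898

If T ~ Lognormal(μ,σ) then ln T ~ Normal(μ,σ), so the p-quantile of ln T is μ + z_p·σ.
ln(8.8) = 2.175 and ln(22) = 3.091; z_{0.3} = -0.5244, z_{0.69} = 0.4959.
σ = (3.091 − 2.175)/(0.4959 − (-0.5244)) = 0.898.
μ = 2.175 − (-0.5244)·0.898 = 2.646.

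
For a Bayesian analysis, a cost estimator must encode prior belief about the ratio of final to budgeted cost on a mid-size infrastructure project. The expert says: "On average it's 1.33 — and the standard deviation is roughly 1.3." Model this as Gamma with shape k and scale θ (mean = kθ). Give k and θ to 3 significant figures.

k ≈ 1.05, θ ≈ 1.27

For Gamma(k, scale θ): mean = kθ, variance = kθ², so CV = 1/√k.
CV = SD/mean = 1.3/1.33 = 0.9774, hence k = 1/CV² = 1.05.
Then θ = mean/k = 1.33/1.05 = 1.27.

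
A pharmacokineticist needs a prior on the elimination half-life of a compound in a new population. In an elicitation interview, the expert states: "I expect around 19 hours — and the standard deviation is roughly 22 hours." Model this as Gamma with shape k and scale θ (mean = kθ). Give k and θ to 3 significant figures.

k ≈ 0.746, θ ≈ 25.5

For Gamma(k, scale θ): mean = kθ, variance = kθ², so CV = 1/√k.
CV = SD/mean = 22/19 = 1.158, hence k = 1/CV² = 0.746.
Then θ = mean/k = 19/0.746 = 25.5.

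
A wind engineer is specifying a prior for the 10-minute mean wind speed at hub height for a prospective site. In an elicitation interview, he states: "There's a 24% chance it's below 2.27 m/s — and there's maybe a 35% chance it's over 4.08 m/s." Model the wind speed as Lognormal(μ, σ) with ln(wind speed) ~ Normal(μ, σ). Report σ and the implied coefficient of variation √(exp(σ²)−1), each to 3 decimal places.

σ ≈ 0.537, CV ≈ 0.578

If T ~ Lognormal(μ,σ) then ln T ~ Normal(μ,σ), so the p-quantile of ln T is μ + z_p·σ.
ln(2.27) = 0.8198 and ln(4.08) = 1.406; z_{0.24} = -0.7063, z_{0.65} = 0.3853.
σ = (1.406 − 0.8198)/(0.3853 − (-0.7063)) = 0.537.
μ = 0.8198 − (-0.7063)·0.537 = 1.199.
CV = √(exp(σ²)−1) = √(exp(0.2885)−1) = 0.578.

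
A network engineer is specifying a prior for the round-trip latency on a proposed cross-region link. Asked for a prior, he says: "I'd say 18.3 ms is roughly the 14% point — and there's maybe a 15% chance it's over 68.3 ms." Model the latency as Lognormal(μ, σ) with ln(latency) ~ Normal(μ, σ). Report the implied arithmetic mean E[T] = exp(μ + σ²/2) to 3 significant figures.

E[T] ≈ 43.5 ms

If T ~ Lognormal(μ,σ) then ln T ~ Normal(μ,σ), so the p-quantile of ln T is μ + z_p·σ.
ln(18.3) = 2.907 and ln(68.3) = 4.224; z_{0.14} = -1.08, z_{0.85} = 1.036.
σ = (4.224 − 2.907)/(1.036 − (-1.08)) = 0.622.
μ = 2.907 − (-1.08)·0.622 = 3.579.
E[T] = exp(μ + σ²/2) = exp(3.579 + 0.1936) = 43.5 ms.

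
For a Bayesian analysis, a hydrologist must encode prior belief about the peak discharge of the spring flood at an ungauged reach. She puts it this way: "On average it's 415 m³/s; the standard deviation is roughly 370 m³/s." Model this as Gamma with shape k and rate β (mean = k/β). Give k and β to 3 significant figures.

For Gamma(k, rate β): mean = k/β, variance = k/β², so CV = 1/√k.
CV = SD/mean = 370/415 = 0.8916, hence k = 1/CV² = 1.26.
Then β = k/mean = 1.26/415 = 0.00303.

k ≈ 1.26, β ≈ 0.00303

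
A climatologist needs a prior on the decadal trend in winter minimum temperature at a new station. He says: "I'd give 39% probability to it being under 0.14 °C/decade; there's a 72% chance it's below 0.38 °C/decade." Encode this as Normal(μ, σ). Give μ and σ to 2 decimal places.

The p-quantile of Normal(μ,σ) is μ + z_p·σ, with z_{0.39} = -0.2793 and z_{0.72} = 0.5828.
Eliminate σ: μ = (z₂·x₁ − z₁·x₂)/(z₂ − z₁) = (0.5828·0.14 − (-0.2793)·0.38)/0.8622 = 0.22.
Then σ = (x₂ − x₁)/(z₂ − z₁) = (0.38 − 0.14)/0.8622 = 0.28.

μ = 0.22, σ = 0.28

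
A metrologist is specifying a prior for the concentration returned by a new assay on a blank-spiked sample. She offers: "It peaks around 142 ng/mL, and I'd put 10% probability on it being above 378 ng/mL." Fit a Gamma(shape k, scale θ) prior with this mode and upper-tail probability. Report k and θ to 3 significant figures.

Gamma(k,θ) with k>1 has mode (k−1)θ, so θ = 142/(k−1).
Need P(X < 378) = 0.9 with θ tied to k this way. Start at k = 2, θ = 142: P(X<378) ≈ 0.744.
Too low — raise k to concentrate. Iterating converges to k ≈ 3.
Then θ = 142/(3−1) ≈ 71.

k ≈ 3, θ ≈ 71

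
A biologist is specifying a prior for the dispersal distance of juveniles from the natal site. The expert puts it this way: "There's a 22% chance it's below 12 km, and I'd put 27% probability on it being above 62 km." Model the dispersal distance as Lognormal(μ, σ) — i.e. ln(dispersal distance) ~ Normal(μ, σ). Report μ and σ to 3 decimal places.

μ ≈ 3.401, σ ≈ 1.186

If T ~ Lognormal(μ,σ) then ln T ~ Normal(μ,σ), so the p-quantile of ln T is μ + z_p·σ.
ln(12) = 2.485 and ln(62) = 4.127; z_{0.22} = -0.7722, z_{0.73} = 0.6128.
σ = (4.127 − 2.485)/(0.6128 − (-0.7722)) = 1.186.
μ = 2.485 − (-0.7722)·1.186 = 3.401.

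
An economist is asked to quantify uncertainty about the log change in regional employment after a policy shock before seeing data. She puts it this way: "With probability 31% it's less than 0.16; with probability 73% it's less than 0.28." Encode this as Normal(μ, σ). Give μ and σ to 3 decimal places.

The p-quantile of Normal(μ,σ) is μ + z_p·σ, with z_{0.31} = -0.4959 and z_{0.73} = 0.6128.
Eliminate σ: μ = (z₂·x₁ − z₁·x₂)/(z₂ − z₁) = (0.6128·0.16 − (-0.4959)·0.28)/1.109 = 0.214.
Then σ = (x₂ − x₁)/(z₂ − z₁) = (0.28 − 0.16)/1.109 = 0.108.

μ = 0.214, σ = 0.108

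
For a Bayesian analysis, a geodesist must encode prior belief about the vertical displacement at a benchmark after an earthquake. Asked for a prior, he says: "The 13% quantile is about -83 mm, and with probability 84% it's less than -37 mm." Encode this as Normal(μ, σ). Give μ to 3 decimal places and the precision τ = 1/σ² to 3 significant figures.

μ = -58.569, τ = 0.00213

For Normal(μ,σ), the p-quantile is μ + z_p·σ. Here z_{0.13} = -1.126, z_{0.84} = 0.9945.
So -83 = μ − 1.126σ and -37 = μ + 0.9945σ.
Subtracting: σ = (-37 − -83)/(0.9945 − (-1.126)) = 21.689.
Then μ = -83 − (-1.126)·21.689 = -58.569.
Precision τ = 1/σ² = 1/21.69² = 0.00213.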